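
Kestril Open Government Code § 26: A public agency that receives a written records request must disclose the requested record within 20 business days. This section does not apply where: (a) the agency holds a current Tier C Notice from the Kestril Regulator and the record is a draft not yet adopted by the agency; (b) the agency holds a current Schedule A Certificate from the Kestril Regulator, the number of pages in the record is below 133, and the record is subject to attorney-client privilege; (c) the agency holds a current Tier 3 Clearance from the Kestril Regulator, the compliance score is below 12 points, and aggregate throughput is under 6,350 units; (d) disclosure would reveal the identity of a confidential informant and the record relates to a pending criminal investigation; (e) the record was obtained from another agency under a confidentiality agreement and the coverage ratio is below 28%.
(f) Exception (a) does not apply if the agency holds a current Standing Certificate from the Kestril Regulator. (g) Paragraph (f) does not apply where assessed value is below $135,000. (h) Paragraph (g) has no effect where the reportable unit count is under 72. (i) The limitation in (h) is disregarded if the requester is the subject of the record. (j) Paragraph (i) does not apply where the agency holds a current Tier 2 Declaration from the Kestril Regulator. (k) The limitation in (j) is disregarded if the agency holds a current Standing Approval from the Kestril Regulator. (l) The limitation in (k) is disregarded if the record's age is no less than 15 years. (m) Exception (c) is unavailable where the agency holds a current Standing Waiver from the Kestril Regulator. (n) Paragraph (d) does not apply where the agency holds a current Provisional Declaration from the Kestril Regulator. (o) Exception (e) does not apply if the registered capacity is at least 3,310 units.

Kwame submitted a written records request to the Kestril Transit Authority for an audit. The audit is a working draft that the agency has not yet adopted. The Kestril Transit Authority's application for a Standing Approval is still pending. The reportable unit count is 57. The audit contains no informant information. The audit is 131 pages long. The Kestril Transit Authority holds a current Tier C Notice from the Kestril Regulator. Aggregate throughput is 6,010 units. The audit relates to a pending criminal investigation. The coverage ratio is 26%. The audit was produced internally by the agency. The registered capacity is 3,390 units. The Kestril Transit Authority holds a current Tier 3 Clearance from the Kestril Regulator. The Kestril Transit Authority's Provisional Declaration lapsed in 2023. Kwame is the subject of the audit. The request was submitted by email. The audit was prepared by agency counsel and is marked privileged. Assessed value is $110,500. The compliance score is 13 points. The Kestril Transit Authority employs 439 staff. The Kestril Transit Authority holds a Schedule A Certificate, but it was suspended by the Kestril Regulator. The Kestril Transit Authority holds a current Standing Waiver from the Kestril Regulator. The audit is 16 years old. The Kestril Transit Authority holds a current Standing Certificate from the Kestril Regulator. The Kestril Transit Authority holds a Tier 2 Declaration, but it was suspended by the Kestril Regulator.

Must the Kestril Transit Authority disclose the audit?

No — exception (a) applies; the Kestril Transit Authority is not required to disclose the audit.

Exception (a) is satisfied on its face — a current Tier C Notice is held; the audit is an unadopted draft. As to paragraphs (f)–(l): (f) applies (a current Standing Certificate is held), but is set aside by (g): (g) is engaged — assessed value is $110,500, below the $135,000 limit. (h) would limit (g) — the reportable unit count is 57, under the 72 limit — but (i) sets (h) aside: (i) is engaged — Kwame is the subject of the audit. (j) is not triggered (no current Tier 2 Declaration is held), so (i) stands. So (a) applies.
Exception (b) fails — no current Schedule A Certificate is held.
Exception (c) does not apply: the compliance score is 13 points, not below 12 points.
Exception (d) fails — the audit contains no informant information.
Exception (e) does not apply: the audit was produced internally.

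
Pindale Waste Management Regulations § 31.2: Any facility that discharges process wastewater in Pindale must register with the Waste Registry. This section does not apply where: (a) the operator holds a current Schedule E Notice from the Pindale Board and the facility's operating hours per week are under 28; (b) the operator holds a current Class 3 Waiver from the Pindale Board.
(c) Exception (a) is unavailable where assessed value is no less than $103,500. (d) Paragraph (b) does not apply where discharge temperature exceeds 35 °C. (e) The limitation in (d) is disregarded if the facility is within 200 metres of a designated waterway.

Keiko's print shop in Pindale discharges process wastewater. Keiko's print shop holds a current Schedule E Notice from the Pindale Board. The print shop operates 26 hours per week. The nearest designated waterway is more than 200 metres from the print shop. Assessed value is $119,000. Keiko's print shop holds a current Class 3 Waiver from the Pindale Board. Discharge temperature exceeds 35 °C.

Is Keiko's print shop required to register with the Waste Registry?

Yes — Keiko's print shop must register with the Waste Registry.

Exception (a)'s conditions are all satisfied: a current Schedule E Notice is held; the facility's operating hours per week are 26, under the 28 limit. However, paragraph (c) must be considered: (c) operates against (a): assessed value is $119,000, meeting the $103,500 threshold. So (a) is unavailable.
Exception (b) is satisfied on its face — a current Class 3 Waiver is held. But: (d) applies — discharge temperature exceeds 35 °C. (e) does not operate here (the print shop is more than 200 m from any designated waterway), so (d) stands. Exception (b) does not apply.
No exception is made out. Keiko's print shop falls within the general rule.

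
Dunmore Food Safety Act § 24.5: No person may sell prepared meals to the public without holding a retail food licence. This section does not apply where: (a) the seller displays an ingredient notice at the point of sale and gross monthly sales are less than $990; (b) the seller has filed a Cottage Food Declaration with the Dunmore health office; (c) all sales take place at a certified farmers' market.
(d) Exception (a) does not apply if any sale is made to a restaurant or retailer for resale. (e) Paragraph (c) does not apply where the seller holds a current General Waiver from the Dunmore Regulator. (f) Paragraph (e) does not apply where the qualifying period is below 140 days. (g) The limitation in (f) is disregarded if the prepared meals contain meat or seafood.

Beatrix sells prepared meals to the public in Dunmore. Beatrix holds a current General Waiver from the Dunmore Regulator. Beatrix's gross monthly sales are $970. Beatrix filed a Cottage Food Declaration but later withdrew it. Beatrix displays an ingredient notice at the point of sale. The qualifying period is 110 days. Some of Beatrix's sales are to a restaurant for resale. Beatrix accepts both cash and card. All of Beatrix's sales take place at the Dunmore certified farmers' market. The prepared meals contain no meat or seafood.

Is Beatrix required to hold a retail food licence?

Exception (a)'s conditions are all satisfied: an ingredient notice is displayed; gross monthly sales are $970, less than the $990 limit. But: (d) operates against (a): some sales are to a restaurant for resale. So (a) is unavailable.
Exception (b) requires that the seller has filed a Cottage Food Declaration with the Dunmore health office; but the Cottage Food Declaration was withdrawn, so (b) is unavailable.
Exception (c): all sales are at a certified farmers' market — every condition holds. As to paragraphs (e)–(g): (e) would limit (c) — a current General Waiver is held — but (f) sets (e) aside: (f) operates against (e): the qualifying period is 110 days, below the 140 days limit. (g), which would lift (f), is not triggered — the prepared meals contain no meat or seafood. (c) remains available.

No — exception (c) applies; Beatrix is not required to hold a retail food licence.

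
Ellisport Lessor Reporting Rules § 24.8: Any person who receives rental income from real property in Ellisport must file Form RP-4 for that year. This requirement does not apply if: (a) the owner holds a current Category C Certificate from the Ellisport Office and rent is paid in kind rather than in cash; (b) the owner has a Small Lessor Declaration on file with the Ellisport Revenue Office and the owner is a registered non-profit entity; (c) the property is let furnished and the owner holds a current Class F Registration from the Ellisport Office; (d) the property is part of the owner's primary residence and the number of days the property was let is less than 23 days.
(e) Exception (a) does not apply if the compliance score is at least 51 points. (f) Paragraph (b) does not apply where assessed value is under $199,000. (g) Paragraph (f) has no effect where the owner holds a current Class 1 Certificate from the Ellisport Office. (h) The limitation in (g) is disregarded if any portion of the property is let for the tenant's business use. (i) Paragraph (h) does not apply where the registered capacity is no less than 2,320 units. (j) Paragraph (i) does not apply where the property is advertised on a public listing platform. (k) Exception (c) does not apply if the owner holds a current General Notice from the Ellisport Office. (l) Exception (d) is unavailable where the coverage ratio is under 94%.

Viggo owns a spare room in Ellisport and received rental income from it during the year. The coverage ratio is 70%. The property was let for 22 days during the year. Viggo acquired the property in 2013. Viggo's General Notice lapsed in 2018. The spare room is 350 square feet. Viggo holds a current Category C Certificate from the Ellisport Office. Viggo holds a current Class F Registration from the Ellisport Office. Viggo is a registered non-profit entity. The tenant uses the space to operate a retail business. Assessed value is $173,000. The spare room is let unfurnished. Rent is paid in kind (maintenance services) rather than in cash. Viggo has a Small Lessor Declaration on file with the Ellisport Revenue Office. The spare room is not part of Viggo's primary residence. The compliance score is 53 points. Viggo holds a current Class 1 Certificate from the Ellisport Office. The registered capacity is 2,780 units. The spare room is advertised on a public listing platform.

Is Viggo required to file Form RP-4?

Exception (a) is satisfied on its face — a current Category C Certificate is held; rent is paid in kind. However, paragraph (e) must be considered: (e) operates against (a): the compliance score is 53 points, meeting the 51 points threshold. Exception (a) does not apply.
Exception (b) is satisfied on its face — a Small Lessor Declaration is on file; Viggo is a registered non-profit. Turning to paragraphs (f)–(j): (f) operates against (b): assessed value is $173,000, under the $199,000 limit. (g) would limit (f) — a current Class 1 Certificate is held — but (h) sets (g) aside: (h) is triggered — the space is let for business use. (i) applies (the registered capacity is 2,780 units, meeting the 2,320 units threshold), but yields to (j): (j) operates against (i): the property is publicly advertised. Exception (b) does not apply.
Exception (c) does not apply: the property is let unfurnished.
Exception (d) requires that the property is part of the owner's primary residence; but the spare room is not part of the primary residence, so (d) is unavailable.
No exception displaces § 24.8.

Yes — Viggo must file Form RP-4.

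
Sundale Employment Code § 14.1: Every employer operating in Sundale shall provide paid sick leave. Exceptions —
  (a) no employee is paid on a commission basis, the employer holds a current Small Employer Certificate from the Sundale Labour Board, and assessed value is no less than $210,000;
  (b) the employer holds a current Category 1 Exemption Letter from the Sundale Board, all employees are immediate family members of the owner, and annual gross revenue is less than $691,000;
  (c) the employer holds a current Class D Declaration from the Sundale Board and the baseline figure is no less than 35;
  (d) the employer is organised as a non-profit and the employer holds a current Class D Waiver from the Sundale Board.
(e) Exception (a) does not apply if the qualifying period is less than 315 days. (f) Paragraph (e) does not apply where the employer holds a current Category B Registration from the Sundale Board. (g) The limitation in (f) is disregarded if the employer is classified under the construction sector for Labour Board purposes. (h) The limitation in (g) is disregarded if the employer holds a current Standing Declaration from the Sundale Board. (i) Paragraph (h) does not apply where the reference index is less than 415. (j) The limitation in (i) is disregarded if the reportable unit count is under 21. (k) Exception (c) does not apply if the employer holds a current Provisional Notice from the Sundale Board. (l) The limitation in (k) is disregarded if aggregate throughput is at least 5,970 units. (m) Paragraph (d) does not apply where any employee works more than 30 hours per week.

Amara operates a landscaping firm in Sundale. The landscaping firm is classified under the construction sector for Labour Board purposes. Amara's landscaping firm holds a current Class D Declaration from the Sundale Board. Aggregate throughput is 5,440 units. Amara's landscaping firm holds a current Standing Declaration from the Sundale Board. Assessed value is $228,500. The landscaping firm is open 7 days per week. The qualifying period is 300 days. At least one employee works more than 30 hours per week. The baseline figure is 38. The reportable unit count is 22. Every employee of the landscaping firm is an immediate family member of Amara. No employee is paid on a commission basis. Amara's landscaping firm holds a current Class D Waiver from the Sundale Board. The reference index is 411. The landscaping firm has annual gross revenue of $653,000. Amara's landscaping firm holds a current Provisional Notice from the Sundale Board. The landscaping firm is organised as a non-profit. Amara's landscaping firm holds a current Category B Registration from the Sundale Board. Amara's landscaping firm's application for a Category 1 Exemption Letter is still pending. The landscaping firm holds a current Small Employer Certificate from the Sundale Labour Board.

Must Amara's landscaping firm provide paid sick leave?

Yes — Amara's landscaping firm must provide paid sick leave.

Exception (a) is satisfied on its face — no employee is paid on commission; a current Small Employer Certificate is held; assessed value is $228,500, meeting the $210,000 threshold. Turning to paragraphs (e)–(j): (e) operates against (a): the qualifying period is 300 days, less than the 315 days limit. (f) would limit (e) — a current Category B Registration is held — but (g) sets (f) aside: (g) is engaged — the landscaping firm is classified under the construction sector. (h) applies (a current Standing Declaration is held), but is displaced by (i): (i) operates against (h): the reference index is 411, less than the 415 limit. (j) is not triggered (the reportable unit count is 22, not under 21), so (i) stands. (a) is therefore removed.
Exception (b) does not apply: no current Category 1 Exemption Letter is held.
Exception (c) is satisfied on its face — a current Class D Declaration is held; the baseline figure is 38, meeting the 35 threshold. Turning to paragraphs (k)–(l): (k) operates — a current Provisional Notice is held. (l) is inapplicable (aggregate throughput is 5,440 units, short of 5,970 units), so (k) stands. So (c) is unavailable.
Exception (d): the employer is a non-profit; a current Class D Waiver is held — every condition holds. Turning to paragraph (m): (m) applies — at least one employee exceeds 30 hours/week. Exception (d) does not apply.
No exception applies. The general rule governs.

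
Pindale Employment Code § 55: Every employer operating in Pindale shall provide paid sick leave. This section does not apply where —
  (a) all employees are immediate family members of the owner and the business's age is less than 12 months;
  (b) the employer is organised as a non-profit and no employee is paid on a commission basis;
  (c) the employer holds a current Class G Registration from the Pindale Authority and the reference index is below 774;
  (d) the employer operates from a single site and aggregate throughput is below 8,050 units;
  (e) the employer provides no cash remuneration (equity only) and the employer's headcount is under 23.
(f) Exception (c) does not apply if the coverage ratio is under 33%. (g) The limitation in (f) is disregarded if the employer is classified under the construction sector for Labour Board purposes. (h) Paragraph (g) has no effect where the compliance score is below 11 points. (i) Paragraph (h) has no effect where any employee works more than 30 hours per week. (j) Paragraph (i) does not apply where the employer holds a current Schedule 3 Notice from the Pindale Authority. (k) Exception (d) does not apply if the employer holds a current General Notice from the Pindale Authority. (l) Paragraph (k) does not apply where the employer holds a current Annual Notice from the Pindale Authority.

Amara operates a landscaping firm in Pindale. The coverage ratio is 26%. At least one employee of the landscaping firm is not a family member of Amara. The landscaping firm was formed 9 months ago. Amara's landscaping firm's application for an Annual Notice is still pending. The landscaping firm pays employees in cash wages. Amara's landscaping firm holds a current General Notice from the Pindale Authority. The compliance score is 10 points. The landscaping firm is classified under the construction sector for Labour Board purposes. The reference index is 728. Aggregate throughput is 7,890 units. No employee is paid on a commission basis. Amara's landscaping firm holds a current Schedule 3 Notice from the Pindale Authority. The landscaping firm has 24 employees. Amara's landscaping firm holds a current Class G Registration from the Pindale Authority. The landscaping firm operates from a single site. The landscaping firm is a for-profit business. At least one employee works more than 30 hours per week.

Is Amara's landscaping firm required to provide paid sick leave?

Exception (a) requires that all employees are immediate family members of the owner; but at least one employee is not a family member, so (a) is unavailable.
Exception (b) requires that the employer is organised as a non-profit; but the employer is for-profit, so (b) is unavailable.
Exception (c)'s conditions are all satisfied: a current Class G Registration is held; the reference index is 728, below the 774 limit. Turning to paragraphs (f)–(j): (f) is triggered — the coverage ratio is 26%, under the 33% limit. (g) operates (the landscaping firm is classified under the construction sector), but is set aside by (h): (h) operates against (g): the compliance score is 10 points, below the 11 points limit. (i) is triggered (at least one employee exceeds 30 hours/week), but is overridden by (j): (j) applies — a current Schedule 3 Notice is held. So (c) is unavailable.
All of (d)'s requirements are met (the employer operates from a single site; aggregate throughput is 7,890 units, below the 8,050 units limit). But applying paragraphs (k)–(l): (k) applies — a current General Notice is held. (l) does not operate here (no current Annual Notice is held), so (k) stands. Exception (d) does not apply.
Exception (e) fails — employees are paid cash wages.
Every exception is unavailable, so the rule governs.

Yes — Amara's landscaping firm must provide paid sick leave.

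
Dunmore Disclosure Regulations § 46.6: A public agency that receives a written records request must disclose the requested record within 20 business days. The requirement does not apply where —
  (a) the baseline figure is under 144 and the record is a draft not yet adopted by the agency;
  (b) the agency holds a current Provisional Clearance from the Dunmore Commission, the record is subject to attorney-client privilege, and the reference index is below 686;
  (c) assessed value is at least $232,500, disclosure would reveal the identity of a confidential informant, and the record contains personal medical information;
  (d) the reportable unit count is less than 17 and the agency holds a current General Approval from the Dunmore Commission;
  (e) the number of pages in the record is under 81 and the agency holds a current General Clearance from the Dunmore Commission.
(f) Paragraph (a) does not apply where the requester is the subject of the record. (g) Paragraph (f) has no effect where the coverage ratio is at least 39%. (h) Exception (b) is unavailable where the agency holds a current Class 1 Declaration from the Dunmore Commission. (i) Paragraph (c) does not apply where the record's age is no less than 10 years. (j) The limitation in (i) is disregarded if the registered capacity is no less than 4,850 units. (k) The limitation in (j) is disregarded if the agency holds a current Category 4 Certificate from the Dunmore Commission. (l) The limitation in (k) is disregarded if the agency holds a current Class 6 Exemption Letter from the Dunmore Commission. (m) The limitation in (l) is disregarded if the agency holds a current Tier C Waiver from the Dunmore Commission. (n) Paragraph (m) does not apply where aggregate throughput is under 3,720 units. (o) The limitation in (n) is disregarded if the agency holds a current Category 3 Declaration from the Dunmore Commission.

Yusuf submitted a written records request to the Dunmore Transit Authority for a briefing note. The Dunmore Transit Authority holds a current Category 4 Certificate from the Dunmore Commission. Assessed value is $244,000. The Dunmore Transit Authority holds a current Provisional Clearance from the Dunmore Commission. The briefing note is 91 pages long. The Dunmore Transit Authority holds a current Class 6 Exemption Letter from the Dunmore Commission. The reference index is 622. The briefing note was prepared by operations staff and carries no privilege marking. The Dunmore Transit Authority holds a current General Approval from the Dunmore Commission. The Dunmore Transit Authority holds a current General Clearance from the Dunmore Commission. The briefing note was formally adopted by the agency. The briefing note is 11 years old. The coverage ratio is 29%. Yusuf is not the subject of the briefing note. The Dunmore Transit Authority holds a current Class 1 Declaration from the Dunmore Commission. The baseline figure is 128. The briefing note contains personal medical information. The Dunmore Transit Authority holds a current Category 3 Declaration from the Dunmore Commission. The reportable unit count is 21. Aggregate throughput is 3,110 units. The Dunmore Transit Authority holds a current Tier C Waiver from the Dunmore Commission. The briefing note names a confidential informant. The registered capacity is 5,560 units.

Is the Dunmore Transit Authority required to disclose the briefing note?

Yes — the Dunmore Transit Authority must disclose the briefing note.

Exception (a) requires that the record is a draft not yet adopted by the agency; but the briefing note has been formally adopted, so (a) is unavailable.
Exception (b) fails — the briefing note carries no privilege marking.
Exception (c) is satisfied on its face — assessed value is $244,000, meeting the $232,500 threshold; the briefing note names a confidential informant; the briefing note contains personal medical information. But applying paragraphs (i)–(o): (i) operates against (c): the record's age is 11 years, meeting the 10 years threshold. (j) would limit (i) — the registered capacity is 5,560 units, meeting the 4,850 units threshold — but (k) sets (j) aside: (k) operates against (j): a current Category 4 Certificate is held. (l) would limit (k) — a current Class 6 Exemption Letter is held — but (m) sets (l) aside: (m) applies — a current Tier C Waiver is held. (n) would limit (m) — aggregate throughput is 3,110 units, under the 3,720 units limit — but (o) sets (n) aside: (o) operates against (n): a current Category 3 Declaration is held. Exception (c) does not apply.
Exception (d) fails — the reportable unit count is 21, not less than 17.
Exception (e) fails — the number of pages in the record is 91, not under 81.
No exception applies. The general rule governs.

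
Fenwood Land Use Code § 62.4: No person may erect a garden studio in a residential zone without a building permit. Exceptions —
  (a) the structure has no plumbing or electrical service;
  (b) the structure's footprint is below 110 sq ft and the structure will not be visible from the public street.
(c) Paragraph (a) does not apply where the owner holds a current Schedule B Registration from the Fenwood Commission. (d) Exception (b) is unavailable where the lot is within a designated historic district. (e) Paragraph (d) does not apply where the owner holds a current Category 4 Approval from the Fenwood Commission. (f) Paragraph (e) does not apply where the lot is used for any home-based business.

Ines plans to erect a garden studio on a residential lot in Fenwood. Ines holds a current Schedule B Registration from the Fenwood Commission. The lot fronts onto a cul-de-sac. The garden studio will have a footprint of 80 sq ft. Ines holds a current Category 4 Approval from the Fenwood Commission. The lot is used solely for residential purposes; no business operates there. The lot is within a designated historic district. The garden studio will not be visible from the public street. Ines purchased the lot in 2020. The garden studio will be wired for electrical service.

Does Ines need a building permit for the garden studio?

No — exception (b) applies; Ines does not need a building permit.

Exception (a) requires that the structure has no plumbing or electrical service; but electrical service is planned, so (a) is unavailable.
All of (b)'s requirements are met (the structure's footprint is 80 sq ft, below the 110 sq ft limit; the structure will not be visible from the street). Applying paragraphs (d)–(f): (d) would limit (b) — the lot is in a historic district — but (e) sets (d) aside: (e) operates against (d): a current Category 4 Approval is held. (f) is not engaged (the lot is solely residential), so (e) stands. (b) remains available.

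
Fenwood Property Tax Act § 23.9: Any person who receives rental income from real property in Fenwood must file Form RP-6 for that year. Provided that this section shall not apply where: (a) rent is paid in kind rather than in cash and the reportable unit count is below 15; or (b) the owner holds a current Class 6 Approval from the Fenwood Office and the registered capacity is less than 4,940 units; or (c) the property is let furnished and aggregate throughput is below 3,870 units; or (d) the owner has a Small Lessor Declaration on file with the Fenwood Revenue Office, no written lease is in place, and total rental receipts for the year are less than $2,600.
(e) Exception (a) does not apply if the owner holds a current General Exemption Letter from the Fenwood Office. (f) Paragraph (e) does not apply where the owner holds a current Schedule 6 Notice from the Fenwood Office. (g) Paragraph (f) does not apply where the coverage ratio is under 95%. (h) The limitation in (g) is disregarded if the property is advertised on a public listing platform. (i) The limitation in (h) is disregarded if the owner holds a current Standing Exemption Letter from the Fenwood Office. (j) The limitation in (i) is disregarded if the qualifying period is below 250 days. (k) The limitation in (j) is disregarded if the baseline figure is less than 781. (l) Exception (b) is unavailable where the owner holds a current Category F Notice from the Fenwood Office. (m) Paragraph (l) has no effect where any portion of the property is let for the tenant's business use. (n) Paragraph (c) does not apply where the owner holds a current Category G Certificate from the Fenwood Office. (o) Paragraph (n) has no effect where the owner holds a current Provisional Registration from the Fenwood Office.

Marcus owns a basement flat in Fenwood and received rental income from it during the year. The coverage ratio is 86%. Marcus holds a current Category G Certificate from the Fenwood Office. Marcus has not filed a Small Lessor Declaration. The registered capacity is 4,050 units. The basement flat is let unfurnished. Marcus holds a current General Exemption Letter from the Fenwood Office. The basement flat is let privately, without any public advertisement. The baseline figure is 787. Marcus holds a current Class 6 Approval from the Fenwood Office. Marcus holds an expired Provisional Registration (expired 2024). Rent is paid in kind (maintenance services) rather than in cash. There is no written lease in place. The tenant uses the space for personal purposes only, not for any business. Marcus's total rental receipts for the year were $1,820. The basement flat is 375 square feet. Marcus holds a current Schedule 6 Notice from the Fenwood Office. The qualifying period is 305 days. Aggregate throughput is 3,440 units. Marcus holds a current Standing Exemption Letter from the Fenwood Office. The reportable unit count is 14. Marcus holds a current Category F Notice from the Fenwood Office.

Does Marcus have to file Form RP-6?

Exception (a): rent is paid in kind; the reportable unit count is 14, below the 15 limit — every condition holds. Turning to paragraphs (e)–(k): (e) operates against (a): a current General Exemption Letter is held. (f) would limit (e) — a current Schedule 6 Notice is held — but (g) sets (f) aside: (g) operates against (f): the coverage ratio is 86%, under the 95% limit. (h), which would lift (g), does not operate here — the property is let privately without advertisement. (a) is therefore removed.
Exception (b)'s conditions are all satisfied: a current Class 6 Approval is held; the registered capacity is 4,050 units, less than the 4,940 units limit. But: (l) operates against (b): a current Category F Notice is held. (m) does not operate here (the space is used for personal purposes only), so (l) stands. So (b) is unavailable.
Exception (c) does not apply: the property is let unfurnished.
Exception (d) fails — no Small Lessor Declaration is on file.
Every exception is unavailable, so the rule governs.

Yes — Marcus must file Form RP-6.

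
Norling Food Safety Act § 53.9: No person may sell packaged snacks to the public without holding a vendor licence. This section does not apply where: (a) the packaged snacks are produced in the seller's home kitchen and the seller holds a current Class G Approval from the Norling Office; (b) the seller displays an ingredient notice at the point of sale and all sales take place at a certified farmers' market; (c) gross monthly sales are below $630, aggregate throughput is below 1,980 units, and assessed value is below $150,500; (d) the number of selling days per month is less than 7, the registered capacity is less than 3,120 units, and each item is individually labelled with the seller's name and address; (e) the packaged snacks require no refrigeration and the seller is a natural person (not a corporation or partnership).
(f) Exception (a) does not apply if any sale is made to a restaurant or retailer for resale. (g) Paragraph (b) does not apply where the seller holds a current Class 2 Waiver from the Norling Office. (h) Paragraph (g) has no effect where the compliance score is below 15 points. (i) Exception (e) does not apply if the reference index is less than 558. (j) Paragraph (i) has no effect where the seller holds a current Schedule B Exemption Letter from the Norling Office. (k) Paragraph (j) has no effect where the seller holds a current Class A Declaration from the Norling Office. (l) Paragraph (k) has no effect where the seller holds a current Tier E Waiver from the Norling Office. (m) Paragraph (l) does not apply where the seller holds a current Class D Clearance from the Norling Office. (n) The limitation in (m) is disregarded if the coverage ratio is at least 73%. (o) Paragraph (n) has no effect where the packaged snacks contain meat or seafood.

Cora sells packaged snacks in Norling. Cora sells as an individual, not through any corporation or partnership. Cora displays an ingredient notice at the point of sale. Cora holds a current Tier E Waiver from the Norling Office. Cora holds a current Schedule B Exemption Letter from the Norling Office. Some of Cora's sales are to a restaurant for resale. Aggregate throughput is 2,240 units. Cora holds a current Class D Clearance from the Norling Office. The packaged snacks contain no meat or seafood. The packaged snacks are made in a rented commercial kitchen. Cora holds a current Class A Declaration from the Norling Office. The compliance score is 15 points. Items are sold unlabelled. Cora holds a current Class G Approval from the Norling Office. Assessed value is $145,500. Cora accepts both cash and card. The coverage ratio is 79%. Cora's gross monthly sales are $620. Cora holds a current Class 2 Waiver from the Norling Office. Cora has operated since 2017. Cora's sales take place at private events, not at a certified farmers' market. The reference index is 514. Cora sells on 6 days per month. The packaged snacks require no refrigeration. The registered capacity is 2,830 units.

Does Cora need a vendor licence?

Exception (a) does not apply: the packaged snacks are made in a commercial kitchen, not a home kitchen.
Exception (b) does not apply: sales are at private events, not a certified farmers' market.
Exception (c) fails — aggregate throughput is 2,240 units, not below 1,980 units.
Exception (d) requires that each item is individually labelled with the seller's name and address; but items are sold unlabelled, so (d) is unavailable.
Exception (e): the packaged snacks are shelf-stable; the seller is a natural person — every condition holds. Under paragraphs (i)–(o): (i) would limit (e) — the reference index is 514, less than the 558 limit — but (j) sets (i) aside: (j) operates against (i): a current Schedule B Exemption Letter is held. (k) is triggered (a current Class A Declaration is held), but is itself disapplied by (l): (l) applies — a current Tier E Waiver is held. (m) would limit (l) — a current Class D Clearance is held — but (n) sets (m) aside: (n) operates against (m): the coverage ratio is 79%, meeting the 73% threshold. (o), which would lift (n), is not engaged — the packaged snacks contain no meat or seafood. Exception (e) stands.

No — exception (e) applies; Cora is not required to hold a vendor licence.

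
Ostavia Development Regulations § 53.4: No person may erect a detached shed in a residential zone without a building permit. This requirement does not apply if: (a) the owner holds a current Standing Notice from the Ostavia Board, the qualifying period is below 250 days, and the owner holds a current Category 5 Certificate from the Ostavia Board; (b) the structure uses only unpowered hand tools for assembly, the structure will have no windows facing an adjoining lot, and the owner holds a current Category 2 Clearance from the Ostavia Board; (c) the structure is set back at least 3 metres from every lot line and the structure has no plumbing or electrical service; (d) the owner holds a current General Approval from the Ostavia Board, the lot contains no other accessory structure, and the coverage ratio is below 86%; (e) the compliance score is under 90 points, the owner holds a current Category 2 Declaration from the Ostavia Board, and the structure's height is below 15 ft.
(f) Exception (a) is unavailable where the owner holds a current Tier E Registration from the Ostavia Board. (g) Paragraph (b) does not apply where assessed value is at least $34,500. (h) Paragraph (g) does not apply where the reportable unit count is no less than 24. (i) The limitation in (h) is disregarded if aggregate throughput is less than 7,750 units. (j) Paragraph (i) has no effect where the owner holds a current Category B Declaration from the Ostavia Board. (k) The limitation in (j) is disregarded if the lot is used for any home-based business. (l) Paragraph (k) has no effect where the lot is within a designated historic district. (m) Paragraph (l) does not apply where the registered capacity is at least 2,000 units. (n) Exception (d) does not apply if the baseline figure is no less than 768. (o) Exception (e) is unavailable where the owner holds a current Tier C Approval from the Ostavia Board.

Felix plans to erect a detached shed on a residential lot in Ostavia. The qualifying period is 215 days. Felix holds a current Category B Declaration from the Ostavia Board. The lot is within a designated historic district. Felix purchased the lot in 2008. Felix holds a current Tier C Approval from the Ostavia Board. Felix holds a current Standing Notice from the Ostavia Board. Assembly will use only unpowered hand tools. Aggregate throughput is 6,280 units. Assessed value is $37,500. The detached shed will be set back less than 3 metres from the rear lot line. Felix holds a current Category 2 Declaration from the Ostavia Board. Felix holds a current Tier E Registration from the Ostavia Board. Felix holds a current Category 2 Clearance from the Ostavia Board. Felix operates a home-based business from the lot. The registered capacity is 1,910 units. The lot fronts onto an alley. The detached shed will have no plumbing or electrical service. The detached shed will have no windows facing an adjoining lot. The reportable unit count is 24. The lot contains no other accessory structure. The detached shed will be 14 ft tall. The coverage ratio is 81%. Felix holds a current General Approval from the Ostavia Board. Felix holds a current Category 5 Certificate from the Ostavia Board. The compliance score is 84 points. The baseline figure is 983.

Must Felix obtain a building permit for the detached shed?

No — exception (b) applies; Felix does not need a building permit.

Exception (a)'s conditions are all satisfied: a current Standing Notice is held; the qualifying period is 215 days, below the 250 days limit; a current Category 5 Certificate is held. But applying paragraph (f): (f) operates against (a): a current Tier E Registration is held. Exception (a) does not apply.
Exception (b): assembly uses only hand tools; no windows face an adjoining lot; a current Category 2 Clearance is held — every condition holds. Considering the limiting provisions: (g) operates (assessed value is $37,500, meeting the $34,500 threshold), but is displaced by (h): (h) operates against (g): the reportable unit count is 24, meeting the 24 threshold. (i) would limit (h) — aggregate throughput is 6,280 units, less than the 7,750 units limit — but (j) sets (i) aside: (j) operates against (i): a current Category B Declaration is held. (k) applies (a home-based business operates on the lot), but yields to (l): (l) is engaged — the lot is in a historic district. (m) does not operate here (the registered capacity is 1,910 units, short of 2,000 units), so (l) stands. So (b) applies.
Exception (c) fails — the rear setback is under 3 m.
All of (d)'s requirements are met (a current General Approval is held; the lot has no other accessory structure; the coverage ratio is 81%, below the 86% limit). Turning to paragraph (n): (n) operates against (d): the baseline figure is 983, meeting the 768 threshold. So (d) is unavailable.
Exception (e)'s conditions are all satisfied: the compliance score is 84 points, under the 90 points limit; a current Category 2 Declaration is held; the structure's height is 14 ft, below the 15 ft limit. However, paragraph (o) must be considered: (o) is triggered — a current Tier C Approval is held. So (e) is unavailable.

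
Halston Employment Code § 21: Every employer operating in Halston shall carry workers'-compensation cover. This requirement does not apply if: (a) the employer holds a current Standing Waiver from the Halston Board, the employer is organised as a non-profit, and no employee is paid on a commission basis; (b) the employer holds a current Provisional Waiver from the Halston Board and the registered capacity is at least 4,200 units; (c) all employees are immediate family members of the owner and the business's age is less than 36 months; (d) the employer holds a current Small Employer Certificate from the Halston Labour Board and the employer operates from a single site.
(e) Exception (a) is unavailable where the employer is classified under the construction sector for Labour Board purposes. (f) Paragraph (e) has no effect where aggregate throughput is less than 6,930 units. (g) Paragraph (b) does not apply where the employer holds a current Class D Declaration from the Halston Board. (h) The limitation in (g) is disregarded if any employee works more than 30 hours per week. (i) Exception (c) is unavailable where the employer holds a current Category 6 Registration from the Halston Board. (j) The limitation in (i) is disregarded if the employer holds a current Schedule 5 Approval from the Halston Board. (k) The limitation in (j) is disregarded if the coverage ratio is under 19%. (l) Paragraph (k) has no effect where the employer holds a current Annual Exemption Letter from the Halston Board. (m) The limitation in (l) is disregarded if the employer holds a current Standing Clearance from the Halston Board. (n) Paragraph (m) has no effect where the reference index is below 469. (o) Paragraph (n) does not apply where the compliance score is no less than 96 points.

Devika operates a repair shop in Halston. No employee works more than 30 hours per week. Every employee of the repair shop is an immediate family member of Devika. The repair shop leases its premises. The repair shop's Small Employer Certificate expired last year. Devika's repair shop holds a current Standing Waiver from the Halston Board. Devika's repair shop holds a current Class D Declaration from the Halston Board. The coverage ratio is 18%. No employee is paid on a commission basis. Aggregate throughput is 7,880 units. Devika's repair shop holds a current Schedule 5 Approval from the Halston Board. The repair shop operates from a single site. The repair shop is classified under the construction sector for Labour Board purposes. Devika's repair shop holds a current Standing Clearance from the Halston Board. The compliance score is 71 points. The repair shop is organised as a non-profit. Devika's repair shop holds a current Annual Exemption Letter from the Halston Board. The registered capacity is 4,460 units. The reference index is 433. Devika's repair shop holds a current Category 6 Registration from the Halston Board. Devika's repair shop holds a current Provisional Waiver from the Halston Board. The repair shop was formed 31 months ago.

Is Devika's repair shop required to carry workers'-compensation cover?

No — exception (c) applies; Devika's repair shop is not required to carry workers'-compensation cover.

All of (a)'s requirements are met (a current Standing Waiver is held; the employer is a non-profit; no employee is paid on commission). However, paragraphs (e)–(f) must be considered: (e) is triggered — the repair shop is classified under the construction sector. (f) does not operate here (aggregate throughput is 7,880 units, not less than 6,930 units), so (e) stands. (a) is therefore removed.
Exception (b): a current Provisional Waiver is held; the registered capacity is 4,460 units, meeting the 4,200 units threshold — every condition holds. But applying paragraphs (g)–(h): (g) operates — a current Class D Declaration is held. (h), which would lift (g), is inapplicable — no employee exceeds 30 hours/week. So (b) is unavailable.
Exception (c) is satisfied on its face — every employee is an immediate family member; the business's age is 31 months, less than the 36 months limit. As to paragraphs (i)–(o): (i) would limit (c) — a current Category 6 Registration is held — but (j) sets (i) aside: (j) applies — a current Schedule 5 Approval is held. (k) would limit (j) — the coverage ratio is 18%, under the 19% limit — but (l) sets (k) aside: (l) operates against (k): a current Annual Exemption Letter is held. (m) would limit (l) — a current Standing Clearance is held — but (n) sets (m) aside: (n) is triggered — the reference index is 433, below the 469 limit. (o) is inapplicable (the compliance score is 71 points, short of 96 points), so (n) stands. So (c) applies.
Exception (d) fails — the Small Employer Certificate has expired.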